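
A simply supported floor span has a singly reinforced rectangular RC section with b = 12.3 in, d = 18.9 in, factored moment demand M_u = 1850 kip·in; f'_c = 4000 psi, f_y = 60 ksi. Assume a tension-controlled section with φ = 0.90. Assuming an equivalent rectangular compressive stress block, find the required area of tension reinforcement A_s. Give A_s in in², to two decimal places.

M_n = M_u/φ = 1850/0.90 = 2055.56 kip·in.
From M_n = 0.85 f'_c a b (d − a/2):
a = d − √(d² − 2M_n/(0.85 f'_c b)) = 18.9 − √(18.9² − 2 × 2055.56/(0.85 × 4 × 12.3)) = 2.809 in.
A_s = 0.85 f'_c a b / f_y = 0.85 × 4 × 2.809 × 12.3 / 60 = 1.958 in².

A_s ≈ 1.96 in²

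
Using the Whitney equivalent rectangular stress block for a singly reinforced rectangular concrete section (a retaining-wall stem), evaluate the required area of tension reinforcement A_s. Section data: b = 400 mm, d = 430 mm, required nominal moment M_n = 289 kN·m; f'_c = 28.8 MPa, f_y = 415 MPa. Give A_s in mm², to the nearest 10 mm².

A_s ≈ 1770 mm²

With M_n = 0.85 f'_c a b (d − a/2), solve the quadratic for a:
a = d − √(d² − 2M_n/(0.85 f'_c b)) = 430 − √(430² − 2 × 289×10⁶/(0.85 × 28.8 × 400)) = 75.22 mm.
A_s = 0.85 f'_c a b / f_y = 0.85 × 28.8 × 75.22 × 400 / 415 = 1774.8 mm².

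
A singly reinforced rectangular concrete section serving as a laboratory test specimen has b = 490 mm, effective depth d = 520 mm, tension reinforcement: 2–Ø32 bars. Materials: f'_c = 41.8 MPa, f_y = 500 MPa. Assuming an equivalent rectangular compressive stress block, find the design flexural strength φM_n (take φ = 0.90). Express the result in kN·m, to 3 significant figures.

A_s = 2 × 804 = 1608 mm².
T = A_s f_y = 1608 × 500 = 804000 N = 804 kN.
From C = T: a = T/(0.85 f'_c b) = 804000/(0.85 × 41.8 × 490) = 46.18 mm.
M_n = T(d − a/2) = 804 kN × (520 − 23.09) mm = 399.52 kN·m.
φM_n = 0.90 × 399.52 = 359.57 kN·m.

φM_n ≈ 360 kN·m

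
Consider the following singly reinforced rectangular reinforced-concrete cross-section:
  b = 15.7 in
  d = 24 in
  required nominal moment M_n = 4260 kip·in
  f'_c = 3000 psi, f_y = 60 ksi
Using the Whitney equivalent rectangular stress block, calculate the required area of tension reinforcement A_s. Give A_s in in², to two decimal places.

From M_n = 0.85 f'_c a b (d − a/2):
a = d − √(d² − 2M_n/(0.85 f'_c b)) = 24 − √(24² − 2 × 4260/(0.85 × 3 × 15.7)) = 4.943 in.
A_s = 0.85 f'_c a b / f_y = 0.85 × 3 × 4.943 × 15.7 / 60 = 3.298 in².

A_s ≈ 3.30 in²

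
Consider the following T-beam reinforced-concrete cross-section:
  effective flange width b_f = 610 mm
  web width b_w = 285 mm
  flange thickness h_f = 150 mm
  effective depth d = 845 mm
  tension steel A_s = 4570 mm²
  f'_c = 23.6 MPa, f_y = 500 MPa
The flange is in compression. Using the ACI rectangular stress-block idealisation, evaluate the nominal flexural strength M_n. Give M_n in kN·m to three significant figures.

M_n ≈ 1710 kN·m

Tension: T = A_s f_y = 4570 × 500 = 2285000 N.
Try a within the flange: a = T/(0.85 f'_c b_f) = 2285000/(0.85 × 23.6 × 610) = 186.73 mm.
a = 186.73 > h_f = 150 mm: the block extends into the web. Split into flange-overhang and web parts.
C_f = 0.85 f'_c (b_f − b_w) h_f = 0.85 × 23.6 × (610 − 285) × 150 = 977925 N.
Remaining web compression depth: a_w = (T − C_f)/(0.85 f'_c b_w) = (2285000 − 977925)/(0.85 × 23.6 × 285) = 228.63 mm.
M_n = C_f(d − h_f/2) + (T − C_f)(d − a_w/2) = 977925 × (845 − 75) + 1307075 × (845 − 114.315) = 753.00 + 955.06 = 1708.06 × 10⁶ N·mm.
M_n = 1708.06 kN·m.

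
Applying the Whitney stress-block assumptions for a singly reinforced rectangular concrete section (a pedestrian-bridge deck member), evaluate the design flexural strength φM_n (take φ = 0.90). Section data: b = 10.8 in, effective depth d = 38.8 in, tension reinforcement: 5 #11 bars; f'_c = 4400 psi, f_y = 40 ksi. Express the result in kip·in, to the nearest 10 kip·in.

A_s = 5 × 1.56 = 7.8 in².
T = A_s f_y = 7.8 × 40 = 312 kips.
a = T/(0.85 f'_c b) = 312/(0.85 × 4.4 × 10.8) = 7.724 in.
M_n = T(d − a/2) = 312 × (38.8 − 3.862) = 10900.7 kip·in.
φM_n = 0.90 × 10900.7 = 9810.6 kip·in.

φM_n ≈ 9810 kip·in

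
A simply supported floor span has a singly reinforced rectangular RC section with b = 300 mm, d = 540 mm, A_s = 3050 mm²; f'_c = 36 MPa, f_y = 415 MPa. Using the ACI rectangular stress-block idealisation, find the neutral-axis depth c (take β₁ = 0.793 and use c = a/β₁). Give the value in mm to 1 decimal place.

T = A_s f_y = 3050 × 415 = 1265750 N = 1265.75 kN.
Setting C = 0.85 f'_c a b equal to T: a = 1265750/(0.85 × 36 × 300) = 137.881 mm.
With β₁ = 0.793, c = a/β₁ = 137.881/0.793 = 173.9 mm.

c ≈ 173.9 mm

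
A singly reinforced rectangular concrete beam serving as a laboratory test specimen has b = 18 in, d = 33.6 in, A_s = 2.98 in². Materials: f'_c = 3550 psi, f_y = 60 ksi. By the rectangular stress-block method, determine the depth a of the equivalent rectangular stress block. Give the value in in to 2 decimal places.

a ≈ 3.29 in

T = A_s f_y = 2.98 × 60 = 178.8 kips.
a = T/(0.85 f'_c b) = 178.8/(0.85 × 3.55 × 18) = 3.29 in.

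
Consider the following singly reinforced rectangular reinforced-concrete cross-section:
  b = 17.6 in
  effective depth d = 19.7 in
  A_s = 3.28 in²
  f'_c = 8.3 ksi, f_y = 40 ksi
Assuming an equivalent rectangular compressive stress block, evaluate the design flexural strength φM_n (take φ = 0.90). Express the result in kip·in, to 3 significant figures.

φM_n ≈ 2260 kip·in

T = A_s f_y = 3.28 × 40 = 131.2 kips.
a = T/(0.85 f'_c b) = 131.2/(0.85 × 8.3 × 17.6) = 1.057 in.
M_n = T(d − a/2) = 131.2 × (19.7 − 0.5285) = 2515.3 kip·in.
φM_n = 0.90 × 2515.3 = 2263.8 kip·in.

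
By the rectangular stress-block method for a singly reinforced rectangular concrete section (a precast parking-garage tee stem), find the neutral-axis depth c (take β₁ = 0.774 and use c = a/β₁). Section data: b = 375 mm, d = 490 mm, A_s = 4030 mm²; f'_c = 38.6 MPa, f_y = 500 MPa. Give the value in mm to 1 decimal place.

T = A_s f_y = 4030 × 500 = 2015000 N = 2015 kN.
Setting C = 0.85 f'_c a b equal to T: a = 2015000/(0.85 × 38.6 × 375) = 163.771 mm.
With β₁ = 0.774, c = a/β₁ = 163.771/0.774 = 211.6 mm.

c ≈ 211.6 mm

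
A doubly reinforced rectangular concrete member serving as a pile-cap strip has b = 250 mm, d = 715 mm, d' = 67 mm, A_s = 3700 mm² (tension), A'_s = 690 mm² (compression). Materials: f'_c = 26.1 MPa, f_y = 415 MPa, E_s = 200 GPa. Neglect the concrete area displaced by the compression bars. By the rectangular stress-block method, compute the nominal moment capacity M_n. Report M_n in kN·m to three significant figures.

Assume both tension and compression steel yield.
Net tension couple steel: A_s − A'_s = 3010 mm².
a = (A_s − A'_s) f_y / (0.85 f'_c b) = 1249150/(0.85 × 26.1 × 250) = 225.22 mm.
c = a/β₁ = 225.22/0.85 = 264.96 mm; ε'_s = 0.003(c − d')/c = 0.0022 ≥ f_y/E_s = 0.0021, so compression steel does yield.
M_n = (A_s − A'_s) f_y (d − a/2) + A'_s f_y (d − d') = [1249150 × (715 − 112.61) + 286350 × (715 − 67)] × 10⁻⁶ = 752.48 + 185.55 = 938.03 kN·m.

M_n ≈ 938 kN·m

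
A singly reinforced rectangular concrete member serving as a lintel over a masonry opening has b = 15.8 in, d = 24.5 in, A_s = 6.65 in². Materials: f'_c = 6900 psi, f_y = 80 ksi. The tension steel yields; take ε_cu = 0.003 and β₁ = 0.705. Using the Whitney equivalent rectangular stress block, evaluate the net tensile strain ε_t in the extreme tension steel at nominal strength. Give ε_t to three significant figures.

a = A_s f_y/(0.85 f'_c b) = 5.741 in.
β₁ = 0.705, so c = a/β₁ = 5.741/0.705 = 8.143 in.
From the linear strain diagram with ε_cu = 0.003: ε_t = 0.003 (d − c)/c = 0.003 × (24.5 − 8.143)/8.143 = 0.00603.
Since ε_t ≥ 0.005, the section is tension-controlled.

ε_t ≈ 0.00603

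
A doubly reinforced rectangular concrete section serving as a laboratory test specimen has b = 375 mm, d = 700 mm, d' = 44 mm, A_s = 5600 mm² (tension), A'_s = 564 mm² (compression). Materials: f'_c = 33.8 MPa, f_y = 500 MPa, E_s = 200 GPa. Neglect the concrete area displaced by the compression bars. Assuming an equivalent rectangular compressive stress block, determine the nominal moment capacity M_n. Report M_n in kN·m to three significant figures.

Assume both tension and compression steel yield.
Net tension couple steel: A_s − A'_s = 5036 mm².
a = (A_s − A'_s) f_y / (0.85 f'_c b) = 2518000/(0.85 × 33.8 × 375) = 233.72 mm.
c = a/β₁ = 233.72/0.809 = 288.90 mm; ε'_s = 0.003(c − d')/c = 0.0025 ≥ f_y/E_s = 0.0025, so compression steel does yield.
M_n = (A_s − A'_s) f_y (d − a/2) + A'_s f_y (d − d') = [2518000 × (700 − 116.86) + 282000 × (700 − 44)] × 10⁻⁶ = 1468.35 + 184.99 = 1653.34 kN·m.

M_n ≈ 1650 kN·m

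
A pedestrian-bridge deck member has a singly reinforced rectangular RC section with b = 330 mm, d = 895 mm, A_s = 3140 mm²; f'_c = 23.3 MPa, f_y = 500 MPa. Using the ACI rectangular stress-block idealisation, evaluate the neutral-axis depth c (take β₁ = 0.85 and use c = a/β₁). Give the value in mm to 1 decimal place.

T = A_s f_y = 3140 × 500 = 1570000 N = 1570 kN.
Setting C = 0.85 f'_c a b equal to T: a = 1570000/(0.85 × 23.3 × 330) = 240.221 mm.
With β₁ = 0.85, c = a/β₁ = 240.221/0.85 = 282.6 mm.

c ≈ 282.6 mm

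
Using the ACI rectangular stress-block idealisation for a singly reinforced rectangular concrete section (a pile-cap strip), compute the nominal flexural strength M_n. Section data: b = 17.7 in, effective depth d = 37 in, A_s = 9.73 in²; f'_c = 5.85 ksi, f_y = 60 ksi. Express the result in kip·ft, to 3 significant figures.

M_n ≈ 1640 kip·ft

T = A_s f_y = 9.73 × 60 = 583.8 kips.
a = T/(0.85 f'_c b) = 583.8/(0.85 × 5.85 × 17.7) = 6.633 in.
M_n = T(d − a/2) = 583.8 × (37 − 3.3165) = 19664.4 kip·in = 19664.4/12 = 1638.70 kip·ft.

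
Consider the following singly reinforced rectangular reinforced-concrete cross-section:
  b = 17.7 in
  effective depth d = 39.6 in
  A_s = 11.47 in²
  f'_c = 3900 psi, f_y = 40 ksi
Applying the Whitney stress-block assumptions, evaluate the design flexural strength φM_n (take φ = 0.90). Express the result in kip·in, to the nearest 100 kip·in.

φM_n ≈ 14700 kip·in

T = A_s f_y = 11.47 × 40 = 458.8 kips.
a = T/(0.85 f'_c b) = 458.8/(0.85 × 3.9 × 17.7) = 7.819 in.
M_n = T(d − a/2) = 458.8 × (39.6 − 3.9095) = 16374.8 kip·in.
φM_n = 0.90 × 16374.8 = 14737.3 kip·in.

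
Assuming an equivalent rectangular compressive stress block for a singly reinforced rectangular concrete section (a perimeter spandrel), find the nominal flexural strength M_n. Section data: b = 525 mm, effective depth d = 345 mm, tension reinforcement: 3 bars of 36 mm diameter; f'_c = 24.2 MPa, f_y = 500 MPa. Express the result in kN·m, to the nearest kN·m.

M_n ≈ 419 kN·m

A_s = 3 × 1018 = 3054 mm².
T = A_s f_y = 3054 × 500 = 1527000 N = 1527 kN.
From C = T: a = T/(0.85 f'_c b) = 1527000/(0.85 × 24.2 × 525) = 141.40 mm.
M_n = T(d − a/2) = 1527 kN × (345 − 70.7) mm = 418.86 kN·m.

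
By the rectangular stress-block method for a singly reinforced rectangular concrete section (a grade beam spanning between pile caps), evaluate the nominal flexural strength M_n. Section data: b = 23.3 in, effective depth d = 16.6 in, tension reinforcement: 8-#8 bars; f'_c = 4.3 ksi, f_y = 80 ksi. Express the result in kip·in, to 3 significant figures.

M_n ≈ 6890 kip·in

A_s = 8 × 0.79 = 6.32 in².
T = A_s f_y = 6.32 × 80 = 505.6 kips.
a = T/(0.85 f'_c b) = 505.6/(0.85 × 4.3 × 23.3) = 5.937 in.
M_n = T(d − a/2) = 505.6 × (16.6 − 2.9685) = 6892.1 kip·in.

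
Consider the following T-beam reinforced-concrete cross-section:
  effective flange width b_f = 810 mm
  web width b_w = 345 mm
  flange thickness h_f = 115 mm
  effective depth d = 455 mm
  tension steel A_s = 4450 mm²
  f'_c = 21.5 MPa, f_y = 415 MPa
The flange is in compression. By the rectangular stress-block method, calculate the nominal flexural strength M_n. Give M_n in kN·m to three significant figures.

Tension: T = A_s f_y = 4450 × 415 = 1846750 N.
Try a within the flange: a = T/(0.85 f'_c b_f) = 1846750/(0.85 × 21.5 × 810) = 124.76 mm.
a = 124.76 > h_f = 115 mm: the block extends into the web. Split into flange-overhang and web parts.
C_f = 0.85 f'_c (b_f − b_w) h_f = 0.85 × 21.5 × (810 − 345) × 115 = 977256 N.
Remaining web compression depth: a_w = (T − C_f)/(0.85 f'_c b_w) = (1846750 − 977256)/(0.85 × 21.5 × 345) = 137.91 mm.
M_n = C_f(d − h_f/2) + (T − C_f)(d − a_w/2) = 977256 × (455 − 57.5) + 869494 × (455 − 68.955) = 388.46 + 335.66 = 724.12 × 10⁶ N·mm.
M_n = 724.12 kN·m.

M_n ≈ 724 kN·m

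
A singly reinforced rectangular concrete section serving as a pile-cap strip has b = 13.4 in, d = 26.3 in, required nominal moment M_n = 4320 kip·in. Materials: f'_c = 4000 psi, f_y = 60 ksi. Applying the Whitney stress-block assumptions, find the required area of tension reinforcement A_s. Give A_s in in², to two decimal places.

A_s ≈ 2.96 in²

From M_n = 0.85 f'_c a b (d − a/2):
a = d − √(d² − 2M_n/(0.85 f'_c b)) = 26.3 − √(26.3² − 2 × 4320/(0.85 × 4 × 13.4)) = 3.894 in.
A_s = 0.85 f'_c a b / f_y = 0.85 × 4 × 3.894 × 13.4 / 60 = 2.957 in².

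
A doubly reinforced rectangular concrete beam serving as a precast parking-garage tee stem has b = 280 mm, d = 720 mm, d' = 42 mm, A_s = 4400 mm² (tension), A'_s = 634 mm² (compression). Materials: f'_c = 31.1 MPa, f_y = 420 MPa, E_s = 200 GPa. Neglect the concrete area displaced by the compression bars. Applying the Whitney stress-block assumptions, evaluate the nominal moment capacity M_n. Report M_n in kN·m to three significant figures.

Assume both tension and compression steel yield.
Net tension couple steel: A_s − A'_s = 3766 mm².
a = (A_s − A'_s) f_y / (0.85 f'_c b) = 1581720/(0.85 × 31.1 × 280) = 213.69 mm.
c = a/β₁ = 213.69/0.828 = 258.08 mm; ε'_s = 0.003(c − d')/c = 0.0025 ≥ f_y/E_s = 0.0021, so compression steel does yield.
M_n = (A_s − A'_s) f_y (d − a/2) + A'_s f_y (d − d') = [1581720 × (720 − 106.845) + 266280 × (720 − 42)] × 10⁻⁶ = 969.84 + 180.54 = 1150.38 kN·m.

M_n ≈ 1150 kN·m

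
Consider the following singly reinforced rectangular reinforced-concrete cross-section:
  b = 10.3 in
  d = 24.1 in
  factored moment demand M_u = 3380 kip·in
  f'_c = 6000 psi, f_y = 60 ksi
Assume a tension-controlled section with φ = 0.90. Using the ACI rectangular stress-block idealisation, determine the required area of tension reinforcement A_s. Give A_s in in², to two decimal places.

M_n = M_u/φ = 3380/0.90 = 3755.56 kip·in.
From M_n = 0.85 f'_c a b (d − a/2):
a = d − √(d² − 2M_n/(0.85 f'_c b)) = 24.1 − √(24.1² − 2 × 3755.56/(0.85 × 6 × 10.3)) = 3.176 in.
A_s = 0.85 f'_c a b / f_y = 0.85 × 6 × 3.176 × 10.3 / 60 = 2.781 in².

A_s ≈ 2.78 in²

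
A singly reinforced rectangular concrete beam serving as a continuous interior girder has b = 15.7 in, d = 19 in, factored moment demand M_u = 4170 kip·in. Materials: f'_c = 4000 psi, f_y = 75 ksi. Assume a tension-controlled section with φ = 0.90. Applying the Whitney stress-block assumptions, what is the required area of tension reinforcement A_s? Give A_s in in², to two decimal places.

A_s ≈ 3.78 in²

M_n = M_u/φ = 4170/0.90 = 4633.33 kip·in.
From M_n = 0.85 f'_c a b (d − a/2):
a = d − √(d² − 2M_n/(0.85 f'_c b)) = 19 − √(19² − 2 × 4633.33/(0.85 × 4 × 15.7)) = 5.311 in.
A_s = 0.85 f'_c a b / f_y = 0.85 × 4 × 5.311 × 15.7 / 75 = 3.780 in².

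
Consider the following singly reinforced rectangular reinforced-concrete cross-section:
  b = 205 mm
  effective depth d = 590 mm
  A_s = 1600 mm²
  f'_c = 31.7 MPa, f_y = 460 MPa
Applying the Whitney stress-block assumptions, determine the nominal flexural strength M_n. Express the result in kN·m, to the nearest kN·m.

M_n ≈ 385 kN·m

T = A_s f_y = 1600 × 460 = 736000 N = 736 kN.
From C = T: a = T/(0.85 f'_c b) = 736000/(0.85 × 31.7 × 205) = 133.24 mm.
M_n = T(d − a/2) = 736 kN × (590 − 66.62) mm = 385.21 kN·m.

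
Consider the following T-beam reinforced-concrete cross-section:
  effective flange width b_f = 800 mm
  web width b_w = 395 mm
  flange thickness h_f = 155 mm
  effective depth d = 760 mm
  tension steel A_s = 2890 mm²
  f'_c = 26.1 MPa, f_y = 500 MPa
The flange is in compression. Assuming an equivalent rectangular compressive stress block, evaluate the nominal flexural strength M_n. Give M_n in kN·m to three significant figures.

Tension: T = A_s f_y = 2890 × 500 = 1445000 N.
Try a within the flange: a = T/(0.85 f'_c b_f) = 1445000/(0.85 × 26.1 × 800) = 81.42 mm.
Since a = 81.42 ≤ h_f = 155 mm, the stress block lies entirely in the flange; analyse as a rectangular beam of width b_f.
M_n = T(d − a/2) = 1445000 × (760 − 40.71) = 1039.37 × 10⁶ N·mm.
M_n = 1039.37 kN·m.

M_n ≈ 1040 kN·m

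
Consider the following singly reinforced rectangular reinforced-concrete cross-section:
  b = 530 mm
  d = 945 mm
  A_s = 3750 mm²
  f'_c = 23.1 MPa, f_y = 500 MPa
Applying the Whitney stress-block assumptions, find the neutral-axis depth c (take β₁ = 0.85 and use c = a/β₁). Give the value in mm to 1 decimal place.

T = A_s f_y = 3750 × 500 = 1875000 N = 1875 kN.
Setting C = 0.85 f'_c a b equal to T: a = 1875000/(0.85 × 23.1 × 530) = 180.175 mm.
With β₁ = 0.85, c = a/β₁ = 180.175/0.85 = 212.0 mm.

c ≈ 212.0 mm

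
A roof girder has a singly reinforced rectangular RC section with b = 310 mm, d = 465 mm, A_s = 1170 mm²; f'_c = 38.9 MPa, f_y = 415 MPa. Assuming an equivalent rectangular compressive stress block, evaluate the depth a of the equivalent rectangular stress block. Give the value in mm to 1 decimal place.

a ≈ 47.4 mm

T = A_s f_y = 1170 × 415 = 485550 N = 485.55 kN.
Setting C = 0.85 f'_c a b equal to T: a = 485550/(0.85 × 38.9 × 310) = 47.4 mm.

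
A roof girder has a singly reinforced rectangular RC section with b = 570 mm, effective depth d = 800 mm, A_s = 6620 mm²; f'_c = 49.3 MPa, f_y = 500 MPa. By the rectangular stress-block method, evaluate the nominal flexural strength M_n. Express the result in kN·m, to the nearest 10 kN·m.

M_n ≈ 2420 kN·m

T = A_s f_y = 6620 × 500 = 3310000 N = 3310 kN.
From C = T: a = T/(0.85 f'_c b) = 3310000/(0.85 × 49.3 × 570) = 138.58 mm.
M_n = T(d − a/2) = 3310 kN × (800 − 69.29) mm = 2418.65 kN·m.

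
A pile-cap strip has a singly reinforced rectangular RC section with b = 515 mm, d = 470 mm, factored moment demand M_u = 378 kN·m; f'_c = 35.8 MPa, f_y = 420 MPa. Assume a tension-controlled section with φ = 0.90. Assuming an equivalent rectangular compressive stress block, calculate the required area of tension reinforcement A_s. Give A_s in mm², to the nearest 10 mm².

M_n = M_u/φ = 378/0.90 = 420 kN·m.
With M_n = 0.85 f'_c a b (d − a/2), solve the quadratic for a:
a = d − √(d² − 2M_n/(0.85 f'_c b)) = 470 − √(470² − 2 × 420×10⁶/(0.85 × 35.8 × 515)) = 60.98 mm.
A_s = 0.85 f'_c a b / f_y = 0.85 × 35.8 × 60.98 × 515 / 420 = 2275.3 mm².

A_s ≈ 2280 mm²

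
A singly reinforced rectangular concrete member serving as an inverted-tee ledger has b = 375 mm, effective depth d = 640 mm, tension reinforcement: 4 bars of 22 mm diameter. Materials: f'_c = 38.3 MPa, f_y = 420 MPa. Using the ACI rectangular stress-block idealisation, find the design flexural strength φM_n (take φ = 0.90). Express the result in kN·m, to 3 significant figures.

φM_n ≈ 353 kN·m

A_s = 4 × 380 = 1520 mm².
T = A_s f_y = 1520 × 420 = 638400 N = 638.4 kN.
From C = T: a = T/(0.85 f'_c b) = 638400/(0.85 × 38.3 × 375) = 52.29 mm.
M_n = T(d − a/2) = 638.4 kN × (640 − 26.145) mm = 391.89 kN·m.
φM_n = 0.90 × 391.89 = 352.70 kN·m.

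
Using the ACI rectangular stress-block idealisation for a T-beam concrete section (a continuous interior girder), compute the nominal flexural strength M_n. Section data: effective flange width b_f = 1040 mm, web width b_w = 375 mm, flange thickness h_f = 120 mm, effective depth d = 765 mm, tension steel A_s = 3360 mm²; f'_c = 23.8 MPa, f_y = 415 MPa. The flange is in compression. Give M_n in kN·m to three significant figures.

M_n ≈ 1020 kN·m

Tension: T = A_s f_y = 3360 × 415 = 1394400 N.
Try a within the flange: a = T/(0.85 f'_c b_f) = 1394400/(0.85 × 23.8 × 1040) = 66.28 mm.
Since a = 66.28 ≤ h_f = 120 mm, the stress block lies entirely in the flange; analyse as a rectangular beam of width b_f.
M_n = T(d − a/2) = 1394400 × (765 − 33.14) = 1020.51 × 10⁶ N·mm.
M_n = 1020.51 kN·m.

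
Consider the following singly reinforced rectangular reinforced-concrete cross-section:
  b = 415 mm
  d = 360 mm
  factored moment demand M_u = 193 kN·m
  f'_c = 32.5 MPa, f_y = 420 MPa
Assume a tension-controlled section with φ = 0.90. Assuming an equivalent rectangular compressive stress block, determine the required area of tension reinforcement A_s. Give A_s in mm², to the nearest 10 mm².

A_s ≈ 1540 mm²

M_n = M_u/φ = 193/0.90 = 214.444 kN·m.
With M_n = 0.85 f'_c a b (d − a/2), solve the quadratic for a:
a = d − √(d² − 2M_n/(0.85 f'_c b)) = 360 − √(360² − 2 × 214.444×10⁶/(0.85 × 32.5 × 415)) = 56.37 mm.
A_s = 0.85 f'_c a b / f_y = 0.85 × 32.5 × 56.37 × 415 / 420 = 1538.7 mm².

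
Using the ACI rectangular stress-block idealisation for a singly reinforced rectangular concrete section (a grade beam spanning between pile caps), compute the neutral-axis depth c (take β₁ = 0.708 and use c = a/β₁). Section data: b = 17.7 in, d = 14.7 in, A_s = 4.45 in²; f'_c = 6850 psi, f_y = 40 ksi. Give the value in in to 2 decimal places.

c ≈ 2.44 in

T = A_s f_y = 4.45 × 40 = 178 kips.
a = T/(0.85 f'_c b) = 178/(0.85 × 6.85 × 17.7) = 1.7272 in.
With β₁ = 0.708, c = a/β₁ = 1.7272/0.708 = 2.44 in.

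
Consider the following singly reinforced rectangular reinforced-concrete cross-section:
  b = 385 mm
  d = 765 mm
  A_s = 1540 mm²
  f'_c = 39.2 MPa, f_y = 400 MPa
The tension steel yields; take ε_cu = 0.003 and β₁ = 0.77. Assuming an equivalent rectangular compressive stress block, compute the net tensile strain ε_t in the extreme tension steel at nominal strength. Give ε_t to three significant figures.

ε_t ≈ 0.0338

a = A_s f_y/(0.85 f'_c b) = 48.02 mm.
β₁ = 0.77, so c = a/β₁ = 48.02/0.77 = 62.36 mm.
From the linear strain diagram with ε_cu = 0.003: ε_t = 0.003 (d − c)/c = 0.003 × (765 − 62.36)/62.36 = 0.0338.
Since ε_t ≥ 0.005, the section is tension-controlled.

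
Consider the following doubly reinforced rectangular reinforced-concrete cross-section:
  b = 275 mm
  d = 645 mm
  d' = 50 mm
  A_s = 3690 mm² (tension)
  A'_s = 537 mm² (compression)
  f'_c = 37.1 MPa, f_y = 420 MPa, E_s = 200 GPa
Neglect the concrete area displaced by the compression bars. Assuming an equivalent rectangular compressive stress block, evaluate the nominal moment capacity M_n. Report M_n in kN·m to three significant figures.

M_n ≈ 887 kN·m

Assume both tension and compression steel yield.
Net tension couple steel: A_s − A'_s = 3153 mm².
a = (A_s − A'_s) f_y / (0.85 f'_c b) = 1324260/(0.85 × 37.1 × 275) = 152.70 mm.
c = a/β₁ = 152.70/0.785 = 194.52 mm; ε'_s = 0.003(c − d')/c = 0.0022 ≥ f_y/E_s = 0.0021, so compression steel does yield.
M_n = (A_s − A'_s) f_y (d − a/2) + A'_s f_y (d − d') = [1324260 × (645 − 76.35) + 225540 × (645 − 50)] × 10⁻⁶ = 753.04 + 134.20 = 887.24 kN·m.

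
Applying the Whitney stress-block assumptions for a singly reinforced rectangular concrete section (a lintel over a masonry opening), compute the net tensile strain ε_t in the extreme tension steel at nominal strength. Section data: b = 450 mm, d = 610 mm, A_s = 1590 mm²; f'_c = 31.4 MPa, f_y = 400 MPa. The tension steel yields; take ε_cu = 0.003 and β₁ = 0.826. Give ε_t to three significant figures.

ε_t ≈ 0.0255

a = A_s f_y/(0.85 f'_c b) = 52.95 mm.
β₁ = 0.826, so c = a/β₁ = 52.95/0.826 = 64.10 mm.
From the linear strain diagram with ε_cu = 0.003: ε_t = 0.003 (d − c)/c = 0.003 × (610 − 64.10)/64.10 = 0.0255.
Since ε_t ≥ 0.005, the section is tension-controlled.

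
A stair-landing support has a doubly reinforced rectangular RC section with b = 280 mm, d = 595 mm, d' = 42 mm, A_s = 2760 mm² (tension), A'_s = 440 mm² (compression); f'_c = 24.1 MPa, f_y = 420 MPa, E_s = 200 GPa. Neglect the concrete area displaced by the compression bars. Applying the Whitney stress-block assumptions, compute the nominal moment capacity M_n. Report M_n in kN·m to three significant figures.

M_n ≈ 599 kN·m

Assume both tension and compression steel yield.
Net tension couple steel: A_s − A'_s = 2320 mm².
a = (A_s − A'_s) f_y / (0.85 f'_c b) = 974400/(0.85 × 24.1 × 280) = 169.88 mm.
c = a/β₁ = 169.88/0.85 = 199.86 mm; ε'_s = 0.003(c − d')/c = 0.0024 ≥ f_y/E_s = 0.0021, so compression steel does yield.
M_n = (A_s − A'_s) f_y (d − a/2) + A'_s f_y (d − d') = [974400 × (595 − 84.94) + 184800 × (595 − 42)] × 10⁻⁶ = 497.00 + 102.19 = 599.19 kN·m.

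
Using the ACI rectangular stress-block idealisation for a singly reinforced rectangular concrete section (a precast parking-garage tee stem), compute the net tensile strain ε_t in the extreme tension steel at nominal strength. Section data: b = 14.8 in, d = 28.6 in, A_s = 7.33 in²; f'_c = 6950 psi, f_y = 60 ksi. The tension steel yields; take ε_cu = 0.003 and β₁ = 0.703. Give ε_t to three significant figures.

ε_t ≈ 0.00899

a = A_s f_y/(0.85 f'_c b) = 5.030 in.
β₁ = 0.703, so c = a/β₁ = 5.030/0.703 = 7.155 in.
From the linear strain diagram with ε_cu = 0.003: ε_t = 0.003 (d − c)/c = 0.003 × (28.6 − 7.155)/7.155 = 0.00899.
Since ε_t ≥ 0.005, the section is tension-controlled.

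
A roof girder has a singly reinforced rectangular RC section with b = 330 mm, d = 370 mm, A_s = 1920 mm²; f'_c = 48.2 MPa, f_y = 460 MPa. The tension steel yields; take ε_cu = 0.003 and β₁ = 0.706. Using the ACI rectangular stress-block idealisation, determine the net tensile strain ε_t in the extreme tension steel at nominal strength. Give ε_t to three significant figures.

ε_t ≈ 0.00900

a = A_s f_y/(0.85 f'_c b) = 65.32 mm.
β₁ = 0.706, so c = a/β₁ = 65.32/0.706 = 92.52 mm.
From the linear strain diagram with ε_cu = 0.003: ε_t = 0.003 (d − c)/c = 0.003 × (370 − 92.52)/92.52 = 0.00900.
Since ε_t ≥ 0.005, the section is tension-controlled.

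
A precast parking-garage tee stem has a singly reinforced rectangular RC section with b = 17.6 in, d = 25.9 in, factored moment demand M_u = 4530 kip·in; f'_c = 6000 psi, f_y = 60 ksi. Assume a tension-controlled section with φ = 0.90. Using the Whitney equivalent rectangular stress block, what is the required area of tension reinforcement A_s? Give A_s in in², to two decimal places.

A_s ≈ 3.39 in²

M_n = M_u/φ = 4530/0.90 = 5033.33 kip·in.
From M_n = 0.85 f'_c a b (d − a/2):
a = d − √(d² − 2M_n/(0.85 f'_c b)) = 25.9 − √(25.9² − 2 × 5033.33/(0.85 × 6 × 17.6)) = 2.264 in.
A_s = 0.85 f'_c a b / f_y = 0.85 × 6 × 2.264 × 17.6 / 60 = 3.387 in².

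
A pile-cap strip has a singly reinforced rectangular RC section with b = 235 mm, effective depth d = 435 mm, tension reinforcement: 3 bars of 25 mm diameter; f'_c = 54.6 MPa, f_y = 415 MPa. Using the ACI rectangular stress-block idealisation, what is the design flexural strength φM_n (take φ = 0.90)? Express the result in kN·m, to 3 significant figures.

φM_n ≈ 224 kN·m

A_s = 3 × 491 = 1473 mm².
T = A_s f_y = 1473 × 415 = 611295 N = 611.295 kN.
From C = T: a = T/(0.85 f'_c b) = 611295/(0.85 × 54.6 × 235) = 56.05 mm.
M_n = T(d − a/2) = 611.295 kN × (435 − 28.025) mm = 248.78 kN·m.
φM_n = 0.90 × 248.78 = 223.90 kN·m.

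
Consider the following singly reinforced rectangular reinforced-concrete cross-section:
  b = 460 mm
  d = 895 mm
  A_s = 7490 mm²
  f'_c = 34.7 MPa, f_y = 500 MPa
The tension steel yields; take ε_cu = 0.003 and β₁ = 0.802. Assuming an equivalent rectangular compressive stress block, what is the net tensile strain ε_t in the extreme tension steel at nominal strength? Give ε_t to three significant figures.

ε_t ≈ 0.00480

a = A_s f_y/(0.85 f'_c b) = 276.02 mm.
β₁ = 0.802, so c = a/β₁ = 276.02/0.802 = 344.16 mm.
From the linear strain diagram with ε_cu = 0.003: ε_t = 0.003 (d − c)/c = 0.003 × (895 − 344.16)/344.16 = 0.00480.
ε_t is between 0.004 and 0.005 — transition zone.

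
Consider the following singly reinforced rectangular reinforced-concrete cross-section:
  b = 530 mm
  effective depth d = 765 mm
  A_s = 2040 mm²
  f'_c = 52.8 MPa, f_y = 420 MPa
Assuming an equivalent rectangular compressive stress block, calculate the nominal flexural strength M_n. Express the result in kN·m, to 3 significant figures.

T = A_s f_y = 2040 × 420 = 856800 N = 856.8 kN.
From C = T: a = T/(0.85 f'_c b) = 856800/(0.85 × 52.8 × 530) = 36.02 mm.
M_n = T(d − a/2) = 856.8 kN × (765 − 18.01) mm = 640.02 kN·m.

M_n ≈ 640 kN·m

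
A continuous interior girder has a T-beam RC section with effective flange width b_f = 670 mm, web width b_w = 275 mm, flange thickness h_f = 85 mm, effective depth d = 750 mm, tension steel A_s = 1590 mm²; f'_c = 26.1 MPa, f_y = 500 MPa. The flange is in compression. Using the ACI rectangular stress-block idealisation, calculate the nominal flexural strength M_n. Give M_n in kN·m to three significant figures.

Tension: T = A_s f_y = 1590 × 500 = 795000 N.
Try a within the flange: a = T/(0.85 f'_c b_f) = 795000/(0.85 × 26.1 × 670) = 53.49 mm.
Since a = 53.49 ≤ h_f = 85 mm, the stress block lies entirely in the flange; analyse as a rectangular beam of width b_f.
M_n = T(d − a/2) = 795000 × (750 − 26.745) = 574.99 × 10⁶ N·mm.
M_n = 574.99 kN·m.

M_n ≈ 575 kN·m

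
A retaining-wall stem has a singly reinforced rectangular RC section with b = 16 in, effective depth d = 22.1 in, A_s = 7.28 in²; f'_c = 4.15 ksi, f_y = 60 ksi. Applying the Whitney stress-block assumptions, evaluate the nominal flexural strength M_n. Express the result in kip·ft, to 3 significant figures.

M_n ≈ 664 kip·ft

T = A_s f_y = 7.28 × 60 = 436.8 kips.
a = T/(0.85 f'_c b) = 436.8/(0.85 × 4.15 × 16) = 7.739 in.
M_n = T(d − a/2) = 436.8 × (22.1 − 3.8695) = 7963.1 kip·in = 7963.1/12 = 663.59 kip·ft.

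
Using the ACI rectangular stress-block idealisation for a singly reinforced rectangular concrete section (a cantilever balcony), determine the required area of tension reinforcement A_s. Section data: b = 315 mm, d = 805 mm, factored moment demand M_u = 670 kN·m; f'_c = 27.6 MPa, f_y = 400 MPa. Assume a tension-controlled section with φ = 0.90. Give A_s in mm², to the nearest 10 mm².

A_s ≈ 2530 mm²

M_n = M_u/φ = 670/0.90 = 744.444 kN·m.
With M_n = 0.85 f'_c a b (d − a/2), solve the quadratic for a:
a = d − √(d² − 2M_n/(0.85 f'_c b)) = 805 − √(805² − 2 × 744.444×10⁶/(0.85 × 27.6 × 315)) = 136.76 mm.
A_s = 0.85 f'_c a b / f_y = 0.85 × 27.6 × 136.76 × 315 / 400 = 2526.6 mm².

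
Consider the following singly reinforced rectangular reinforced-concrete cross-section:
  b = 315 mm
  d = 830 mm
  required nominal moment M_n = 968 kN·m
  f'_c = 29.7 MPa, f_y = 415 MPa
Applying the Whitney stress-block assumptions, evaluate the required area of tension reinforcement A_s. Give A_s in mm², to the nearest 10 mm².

A_s ≈ 3120 mm²

With M_n = 0.85 f'_c a b (d − a/2), solve the quadratic for a:
a = d − √(d² − 2M_n/(0.85 f'_c b)) = 830 − √(830² − 2 × 968×10⁶/(0.85 × 29.7 × 315)) = 162.58 mm.
A_s = 0.85 f'_c a b / f_y = 0.85 × 29.7 × 162.58 × 315 / 415 = 3115.3 mm².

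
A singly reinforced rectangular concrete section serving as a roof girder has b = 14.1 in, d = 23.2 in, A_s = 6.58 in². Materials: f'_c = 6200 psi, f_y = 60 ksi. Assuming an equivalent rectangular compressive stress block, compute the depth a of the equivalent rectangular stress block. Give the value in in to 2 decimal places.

a ≈ 5.31 in

T = A_s f_y = 6.58 × 60 = 394.8 kips.
a = T/(0.85 f'_c b) = 394.8/(0.85 × 6.2 × 14.1) = 5.31 in.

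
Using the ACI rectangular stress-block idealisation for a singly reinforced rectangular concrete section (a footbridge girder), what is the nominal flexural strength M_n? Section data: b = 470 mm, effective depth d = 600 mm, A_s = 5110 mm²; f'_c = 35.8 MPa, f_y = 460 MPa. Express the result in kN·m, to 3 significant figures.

T = A_s f_y = 5110 × 460 = 2350600 N = 2350.6 kN.
From C = T: a = T/(0.85 f'_c b) = 2350600/(0.85 × 35.8 × 470) = 164.35 mm.
M_n = T(d − a/2) = 2350.6 kN × (600 − 82.175) mm = 1217.20 kN·m.

M_n ≈ 1220 kN·m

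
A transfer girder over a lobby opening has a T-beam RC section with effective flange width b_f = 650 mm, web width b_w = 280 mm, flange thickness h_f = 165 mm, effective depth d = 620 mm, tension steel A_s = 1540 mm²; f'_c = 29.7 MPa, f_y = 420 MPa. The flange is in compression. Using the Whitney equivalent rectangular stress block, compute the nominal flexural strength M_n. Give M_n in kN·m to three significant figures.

M_n ≈ 388 kN·m

Tension: T = A_s f_y = 1540 × 420 = 646800 N.
Try a within the flange: a = T/(0.85 f'_c b_f) = 646800/(0.85 × 29.7 × 650) = 39.42 mm.
Since a = 39.42 ≤ h_f = 165 mm, the stress block lies entirely in the flange; analyse as a rectangular beam of width b_f.
M_n = T(d − a/2) = 646800 × (620 − 19.71) = 388.27 × 10⁶ N·mm.
M_n = 388.27 kN·m.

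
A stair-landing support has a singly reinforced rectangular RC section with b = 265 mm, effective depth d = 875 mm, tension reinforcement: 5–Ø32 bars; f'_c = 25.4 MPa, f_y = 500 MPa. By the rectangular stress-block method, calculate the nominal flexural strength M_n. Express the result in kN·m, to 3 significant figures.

A_s = 5 × 804 = 4020 mm².
T = A_s f_y = 4020 × 500 = 2010000 N = 2010 kN.
From C = T: a = T/(0.85 f'_c b) = 2010000/(0.85 × 25.4 × 265) = 351.32 mm.
M_n = T(d − a/2) = 2010 kN × (875 − 175.66) mm = 1405.67 kN·m.

M_n ≈ 1410 kN·m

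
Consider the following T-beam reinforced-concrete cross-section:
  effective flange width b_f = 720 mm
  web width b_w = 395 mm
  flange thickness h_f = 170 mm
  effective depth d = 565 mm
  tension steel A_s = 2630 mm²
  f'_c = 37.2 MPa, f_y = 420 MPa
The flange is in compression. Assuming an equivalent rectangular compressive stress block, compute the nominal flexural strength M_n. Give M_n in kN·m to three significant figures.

M_n ≈ 597 kN·m

Tension: T = A_s f_y = 2630 × 420 = 1104600 N.
Try a within the flange: a = T/(0.85 f'_c b_f) = 1104600/(0.85 × 37.2 × 720) = 48.52 mm.
Since a = 48.52 ≤ h_f = 170 mm, the stress block lies entirely in the flange; analyse as a rectangular beam of width b_f.
M_n = T(d − a/2) = 1104600 × (565 − 24.26) = 597.30 × 10⁶ N·mm.
M_n = 597.30 kN·m.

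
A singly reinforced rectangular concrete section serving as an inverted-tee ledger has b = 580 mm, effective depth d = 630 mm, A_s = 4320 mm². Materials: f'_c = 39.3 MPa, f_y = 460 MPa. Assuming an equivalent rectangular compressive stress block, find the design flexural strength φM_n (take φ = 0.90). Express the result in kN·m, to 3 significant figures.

φM_n ≈ 1040 kN·m

T = A_s f_y = 4320 × 460 = 1987200 N = 1987.2 kN.
From C = T: a = T/(0.85 f'_c b) = 1987200/(0.85 × 39.3 × 580) = 102.57 mm.
M_n = T(d − a/2) = 1987.2 kN × (630 − 51.285) mm = 1150.02 kN·m.
φM_n = 0.90 × 1150.02 = 1035.02 kN·m.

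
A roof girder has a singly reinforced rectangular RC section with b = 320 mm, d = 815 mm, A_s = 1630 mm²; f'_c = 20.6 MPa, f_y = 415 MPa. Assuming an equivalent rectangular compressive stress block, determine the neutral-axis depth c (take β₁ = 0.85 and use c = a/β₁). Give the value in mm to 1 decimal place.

c ≈ 142.0 mm

T = A_s f_y = 1630 × 415 = 676450 N = 676.45 kN.
Setting C = 0.85 f'_c a b equal to T: a = 676450/(0.85 × 20.6 × 320) = 120.726 mm.
With β₁ = 0.85, c = a/β₁ = 120.726/0.85 = 142.0 mm.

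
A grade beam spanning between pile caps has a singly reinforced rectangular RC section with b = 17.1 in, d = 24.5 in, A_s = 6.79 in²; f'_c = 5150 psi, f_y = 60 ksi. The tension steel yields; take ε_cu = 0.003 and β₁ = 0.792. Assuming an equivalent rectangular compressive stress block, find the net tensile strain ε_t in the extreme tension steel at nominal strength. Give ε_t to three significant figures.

a = A_s f_y/(0.85 f'_c b) = 5.443 in.
β₁ = 0.792, so c = a/β₁ = 5.443/0.792 = 6.872 in.
From the linear strain diagram with ε_cu = 0.003: ε_t = 0.003 (d − c)/c = 0.003 × (24.5 − 6.872)/6.872 = 0.00770.
Since ε_t ≥ 0.005, the section is tension-controlled.

ε_t ≈ 0.00770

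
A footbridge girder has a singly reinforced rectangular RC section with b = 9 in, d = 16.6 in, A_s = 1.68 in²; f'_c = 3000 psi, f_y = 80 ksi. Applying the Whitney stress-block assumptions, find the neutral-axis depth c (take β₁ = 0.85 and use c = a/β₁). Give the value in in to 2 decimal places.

c ≈ 6.89 in

T = A_s f_y = 1.68 × 80 = 134.4 kips.
a = T/(0.85 f'_c b) = 134.4/(0.85 × 3 × 9) = 5.8562 in.
With β₁ = 0.85, c = a/β₁ = 5.8562/0.85 = 6.89 in.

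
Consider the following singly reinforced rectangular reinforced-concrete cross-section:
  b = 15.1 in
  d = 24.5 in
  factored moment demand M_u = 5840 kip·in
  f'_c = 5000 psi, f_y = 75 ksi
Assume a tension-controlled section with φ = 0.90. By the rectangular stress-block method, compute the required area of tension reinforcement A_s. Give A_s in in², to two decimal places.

M_n = M_u/φ = 5840/0.90 = 6488.89 kip·in.
From M_n = 0.85 f'_c a b (d − a/2):
a = d − √(d² − 2M_n/(0.85 f'_c b)) = 24.5 − √(24.5² − 2 × 6488.89/(0.85 × 5 × 15.1)) = 4.549 in.
A_s = 0.85 f'_c a b / f_y = 0.85 × 5 × 4.549 × 15.1 / 75 = 3.892 in².

A_s ≈ 3.89 in²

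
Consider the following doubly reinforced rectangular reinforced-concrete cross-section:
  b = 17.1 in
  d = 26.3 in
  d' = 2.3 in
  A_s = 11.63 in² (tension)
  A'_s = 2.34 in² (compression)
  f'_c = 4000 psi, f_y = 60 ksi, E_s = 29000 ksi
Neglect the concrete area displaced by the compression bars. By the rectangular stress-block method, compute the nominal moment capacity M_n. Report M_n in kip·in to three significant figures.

M_n ≈ 15400 kip·in

Assume both steels yield.
a = (A_s − A'_s) f_y/(0.85 f'_c b) = (11.63 − 2.34) × 60/(0.85 × 4 × 17.1) = 9.587 in.
c = a/β₁ = 9.587/0.85 = 11.279 in; ε'_s = 0.003(c − d')/c = 0.0024 ≥ ε_y = 0.0021, so the compression steel yields.
M_n = (A_s − A'_s) f_y (d − a/2) + A'_s f_y (d − d') = 557.4 × (26.3 − 4.7935) + 140.4 × (26.3 − 2.3) = 11987.7 + 3369.6 = 15357.3 kip·in.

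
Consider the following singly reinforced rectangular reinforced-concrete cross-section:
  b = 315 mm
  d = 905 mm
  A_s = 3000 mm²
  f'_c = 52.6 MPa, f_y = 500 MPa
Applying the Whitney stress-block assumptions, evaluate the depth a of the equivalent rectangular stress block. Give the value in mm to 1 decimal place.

T = A_s f_y = 3000 × 500 = 1500000 N = 1500 kN.
Setting C = 0.85 f'_c a b equal to T: a = 1500000/(0.85 × 52.6 × 315) = 106.5 mm.

a ≈ 106.5 mm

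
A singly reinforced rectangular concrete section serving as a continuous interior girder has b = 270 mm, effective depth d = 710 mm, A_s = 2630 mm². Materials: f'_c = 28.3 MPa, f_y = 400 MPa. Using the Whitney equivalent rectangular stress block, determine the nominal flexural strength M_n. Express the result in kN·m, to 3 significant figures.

M_n ≈ 662 kN·m

T = A_s f_y = 2630 × 400 = 1052000 N = 1052 kN.
From C = T: a = T/(0.85 f'_c b) = 1052000/(0.85 × 28.3 × 270) = 161.97 mm.
M_n = T(d − a/2) = 1052 kN × (710 − 80.985) mm = 661.72 kN·m.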